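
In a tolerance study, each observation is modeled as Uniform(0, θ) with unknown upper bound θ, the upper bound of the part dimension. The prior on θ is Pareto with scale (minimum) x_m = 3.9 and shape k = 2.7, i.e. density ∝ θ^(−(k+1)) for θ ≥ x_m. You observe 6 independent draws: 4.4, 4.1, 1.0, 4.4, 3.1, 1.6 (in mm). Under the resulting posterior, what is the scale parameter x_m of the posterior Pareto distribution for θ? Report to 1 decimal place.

4.4

A Pareto(scale x_m, shape k) prior on the upper bound θ of Uniform(0, θ) is conjugate: posterior is Pareto(max(x_m, max xᵢ), k + n).
Sample maximum = 4.4; prior scale x_m = 3.9 → posterior scale = max = 4.4.
Posterior shape = 2.7 + 6 = 8.7.
Posterior scale x_m = 4.4.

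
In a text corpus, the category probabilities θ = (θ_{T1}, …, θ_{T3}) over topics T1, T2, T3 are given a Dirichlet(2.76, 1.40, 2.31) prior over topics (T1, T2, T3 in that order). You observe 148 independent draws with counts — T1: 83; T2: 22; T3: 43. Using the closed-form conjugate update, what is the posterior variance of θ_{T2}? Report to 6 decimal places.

The Dirichlet prior is conjugate to the Multinomial likelihood: each posterior αⱼ = prior αⱼ + observed count nⱼ.
Posterior concentration: (85.76, 23.40, 45.31), total = 154.47.
Var[θ_j] = α_j(Σα−α_j)/((Σα)²(Σα+1)) = 23.40·131.07/(154.47²·155.47) = 0.000827.

0.000827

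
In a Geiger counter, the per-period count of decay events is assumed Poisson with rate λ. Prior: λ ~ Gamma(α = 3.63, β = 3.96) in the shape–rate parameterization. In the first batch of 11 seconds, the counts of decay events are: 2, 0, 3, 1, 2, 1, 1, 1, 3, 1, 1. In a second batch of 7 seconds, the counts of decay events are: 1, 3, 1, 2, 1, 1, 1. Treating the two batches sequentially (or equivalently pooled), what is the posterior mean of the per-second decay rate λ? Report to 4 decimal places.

1.3493

With a Gamma(shape α, rate β) prior, the Poisson likelihood is conjugate: the posterior is Gamma(α + ΣXᵢ, β + n).
Batch 1: sum of counts S = 16 over n = 11 seconds.
After batch 1: Gamma(α+S, β+n) = Gamma(3.63+16, 3.96+11) = Gamma(19.63, 14.96).
Batch 2: sum of counts S = 10 over n = 7 seconds.
After batch 2: Gamma(α+S, β+n) = Gamma(19.63+10, 14.96+7) = Gamma(29.63, 21.96).
Posterior mean = α/β = 29.63/21.96 = 1.3493.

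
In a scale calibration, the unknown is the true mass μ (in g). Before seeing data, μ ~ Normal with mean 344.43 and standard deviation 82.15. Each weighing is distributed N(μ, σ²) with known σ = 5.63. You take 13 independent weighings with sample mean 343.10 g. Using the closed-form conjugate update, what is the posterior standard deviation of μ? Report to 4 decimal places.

For Normal data with known variance σ², a Normal(μ₀, σ₀²) prior on μ is conjugate. Posterior precision = 1/σ₀² + n/σ²; posterior mean is the precision-weighted average of μ₀ and x̄.
σ₀² = 82.15² = 6748.6225, σ² = 5.63² = 31.6969; σ² + n·σ₀² = 31.6969 + 13·6748.6225 = 87763.7894.
Posterior precision = 1/σ₀² + n/σ² = 1/6748.6225 + 13/31.6969 = (σ² + n·σ₀²)/(σ₀²σ²) = 87763.7894/(6748.6225·31.6969); posterior variance σₙ² = σ₀²σ²/(σ² + n·σ₀²) = 6748.6225·31.6969/87763.7894 = 2.437342.
Posterior SD = √σₙ² = √(6748.6225·31.6969/87763.7894) = 1.5612.

1.5612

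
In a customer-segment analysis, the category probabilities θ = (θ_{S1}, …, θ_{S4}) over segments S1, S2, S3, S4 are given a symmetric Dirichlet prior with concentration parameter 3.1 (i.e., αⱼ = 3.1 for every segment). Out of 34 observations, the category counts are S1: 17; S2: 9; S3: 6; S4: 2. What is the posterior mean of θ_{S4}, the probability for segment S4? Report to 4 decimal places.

0.1099

The Dirichlet prior is conjugate to the Multinomial likelihood: each posterior αⱼ = prior αⱼ + observed count nⱼ.
Posterior concentration: (20.1, 12.1, 9.1, 5.1), total = 46.4.
E[θ_{S4}|data] = α_{S4}/Σα = 5.1/46.4 = 0.1099.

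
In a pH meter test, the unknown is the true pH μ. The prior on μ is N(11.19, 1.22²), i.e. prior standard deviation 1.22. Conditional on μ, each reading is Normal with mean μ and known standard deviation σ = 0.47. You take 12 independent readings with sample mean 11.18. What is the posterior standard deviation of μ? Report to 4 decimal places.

0.1348

For Normal data with known variance σ², a Normal(μ₀, σ₀²) prior on μ is conjugate. Posterior precision = 1/σ₀² + n/σ²; posterior mean is the precision-weighted average of μ₀ and x̄.
σ₀² = 1.22² = 1.4884, σ² = 0.47² = 0.2209; σ² + n·σ₀² = 0.2209 + 12·1.4884 = 18.0817.
Posterior precision = 1/σ₀² + n/σ² = 1/1.4884 + 12/0.2209 = (σ² + n·σ₀²)/(σ₀²σ²) = 18.0817/(1.4884·0.2209); posterior variance σₙ² = σ₀²σ²/(σ² + n·σ₀²) = 1.4884·0.2209/18.0817 = 0.018183.
Posterior SD = √σₙ² = √(1.4884·0.2209/18.0817) = 0.1348.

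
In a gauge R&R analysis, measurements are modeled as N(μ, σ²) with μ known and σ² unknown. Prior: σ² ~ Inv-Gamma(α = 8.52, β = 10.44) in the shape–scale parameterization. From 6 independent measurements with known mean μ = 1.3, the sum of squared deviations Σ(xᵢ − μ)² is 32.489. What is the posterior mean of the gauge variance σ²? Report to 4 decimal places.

2.5365

With known mean μ and an Inverse-Gamma(α, β) prior on σ², the Normal likelihood is conjugate: posterior is Inv-Gamma(α + n/2, β + Σ(xᵢ−μ)²/2).
Posterior: Inv-Gamma(8.52 + 6/2, 10.44 + 32.489/2) = Inv-Gamma(11.52, 26.6845).
E[σ²|data] = β/(α−1) = 26.6845/10.52 = 2.5365.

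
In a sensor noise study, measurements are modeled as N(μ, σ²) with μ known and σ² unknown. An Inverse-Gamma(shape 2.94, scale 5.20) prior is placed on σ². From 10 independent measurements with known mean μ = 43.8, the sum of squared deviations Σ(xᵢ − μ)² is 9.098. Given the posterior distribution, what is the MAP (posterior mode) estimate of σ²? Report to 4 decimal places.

With known mean μ and an Inverse-Gamma(α, β) prior on σ², the Normal likelihood is conjugate: posterior is Inv-Gamma(α + n/2, β + Σ(xᵢ−μ)²/2).
Posterior: Inv-Gamma(2.94 + 10/2, 5.20 + 9.098/2) = Inv-Gamma(7.94, 9.7490).
Mode = β/(α+1) = 9.7490/8.94 = 1.0905.

1.0905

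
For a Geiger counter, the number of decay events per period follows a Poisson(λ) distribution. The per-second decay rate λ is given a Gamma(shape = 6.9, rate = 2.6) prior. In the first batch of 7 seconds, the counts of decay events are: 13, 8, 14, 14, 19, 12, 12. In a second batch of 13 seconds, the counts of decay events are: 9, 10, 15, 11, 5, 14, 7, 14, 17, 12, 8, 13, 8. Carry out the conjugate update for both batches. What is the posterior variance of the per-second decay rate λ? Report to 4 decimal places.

0.4736

With a Gamma(shape α, rate β) prior, the Poisson likelihood is conjugate: the posterior is Gamma(α + ΣXᵢ, β + n).
Batch 1: sum of counts S = 92 over n = 7 seconds.
After batch 1: Gamma(α+S, β+n) = Gamma(6.9+92, 2.6+7) = Gamma(98.9, 9.6).
Batch 2: sum of counts S = 143 over n = 13 seconds.
After batch 2: Gamma(α+S, β+n) = Gamma(98.9+143, 9.6+13) = Gamma(241.9, 22.6).
Var = α/β² = 241.9/22.6² = 0.4736.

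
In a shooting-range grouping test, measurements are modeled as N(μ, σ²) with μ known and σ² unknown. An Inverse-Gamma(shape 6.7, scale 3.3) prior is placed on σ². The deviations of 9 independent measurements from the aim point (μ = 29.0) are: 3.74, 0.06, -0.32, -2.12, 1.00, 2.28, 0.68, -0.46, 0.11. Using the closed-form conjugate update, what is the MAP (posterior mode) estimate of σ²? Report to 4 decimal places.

With known mean μ and an Inverse-Gamma(α, β) prior on σ², the Normal likelihood is conjugate: posterior is Inv-Gamma(α + n/2, β + Σ(xᵢ−μ)²/2).
Σ(xᵢ−μ)² = (3.74)² + (0.06)² + (-0.32)² + (-2.12)² + (1.00)² + (2.28)² + (0.68)² + (-0.46)² + (0.11)² = 25.4725.
Posterior: Inv-Gamma(6.7 + 9/2, 3.3 + 25.4725/2) = Inv-Gamma(11.20, 16.03625).
Mode = β/(α+1) = 16.03625/12.20 = 1.3144.

1.3144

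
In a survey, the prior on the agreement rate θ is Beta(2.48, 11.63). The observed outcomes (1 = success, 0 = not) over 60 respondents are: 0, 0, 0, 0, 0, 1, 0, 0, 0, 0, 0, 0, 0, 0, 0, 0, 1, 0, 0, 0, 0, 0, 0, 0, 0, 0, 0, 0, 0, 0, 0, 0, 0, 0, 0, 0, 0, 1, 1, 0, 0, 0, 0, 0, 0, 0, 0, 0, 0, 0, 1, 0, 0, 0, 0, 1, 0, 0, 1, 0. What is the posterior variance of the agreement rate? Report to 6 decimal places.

The Beta prior is conjugate to a Binomial/Bernoulli likelihood; the update adds successes to α and failures to β.
Posterior: Beta(α+k, β+n−k) = Beta(2.48+7, 11.63+53) = Beta(9.48, 64.63).
Var = αβ/((α+β)²(α+β+1)) = 9.48·64.63/(74.11²·75.11) = 0.001485.

0.001485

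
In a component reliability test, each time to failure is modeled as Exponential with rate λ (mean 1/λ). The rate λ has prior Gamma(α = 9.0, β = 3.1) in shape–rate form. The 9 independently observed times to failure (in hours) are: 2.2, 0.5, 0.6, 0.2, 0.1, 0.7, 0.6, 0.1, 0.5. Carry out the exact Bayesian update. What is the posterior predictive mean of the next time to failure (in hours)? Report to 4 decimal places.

With a Gamma(shape α, rate β) prior on the exponential rate λ, the posterior after n observations with total T = Σxᵢ is Gamma(α+n, β+T).
Sum of observations T = 5.5 hours; n = 9.
Posterior: Gamma(9.0+9, 3.1+5.5) = Gamma(18.0, 8.6).
The predictive distribution for the next observation is Lomax; its mean is β/(α−1) = 8.6/17.0 = 0.5059.

0.5059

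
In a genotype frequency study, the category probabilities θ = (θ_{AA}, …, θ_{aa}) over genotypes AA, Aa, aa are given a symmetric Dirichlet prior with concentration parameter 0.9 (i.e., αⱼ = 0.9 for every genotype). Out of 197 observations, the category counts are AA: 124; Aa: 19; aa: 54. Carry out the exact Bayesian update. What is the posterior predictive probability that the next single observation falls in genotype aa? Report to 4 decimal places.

The Dirichlet prior is conjugate to the Multinomial likelihood: each posterior αⱼ = prior αⱼ + observed count nⱼ.
Posterior concentration: (124.9, 19.9, 54.9), total = 199.7.
P(next = aa | data) = α_{aa}/Σα = 0.2749.

0.2749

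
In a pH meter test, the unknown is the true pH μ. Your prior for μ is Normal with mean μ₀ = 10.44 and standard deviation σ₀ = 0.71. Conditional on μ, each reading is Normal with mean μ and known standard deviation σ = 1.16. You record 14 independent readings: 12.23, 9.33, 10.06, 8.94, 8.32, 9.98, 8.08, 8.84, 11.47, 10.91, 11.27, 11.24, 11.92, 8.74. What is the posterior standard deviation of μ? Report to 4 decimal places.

0.2841

For Normal data with known variance σ², a Normal(μ₀, σ₀²) prior on μ is conjugate. Posterior precision = 1/σ₀² + n/σ²; posterior mean is the precision-weighted average of μ₀ and x̄.
σ₀² = 0.71² = 0.5041, σ² = 1.16² = 1.3456; σ² + n·σ₀² = 1.3456 + 14·0.5041 = 8.403.
Posterior precision = 1/σ₀² + n/σ² = 1/0.5041 + 14/1.3456 = (σ² + n·σ₀²)/(σ₀²σ²) = 8.403/(0.5041·1.3456); posterior variance σₙ² = σ₀²σ²/(σ² + n·σ₀²) = 0.5041·1.3456/8.403 = 0.080723.
Posterior SD = √σₙ² = √(0.5041·1.3456/8.403) = 0.2841.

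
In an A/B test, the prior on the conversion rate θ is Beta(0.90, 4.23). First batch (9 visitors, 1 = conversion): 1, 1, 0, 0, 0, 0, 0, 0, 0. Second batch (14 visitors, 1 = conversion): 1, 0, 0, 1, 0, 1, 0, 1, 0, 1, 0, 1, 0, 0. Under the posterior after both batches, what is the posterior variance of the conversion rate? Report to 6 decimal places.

0.007425

The Beta prior is conjugate to a Binomial/Bernoulli likelihood; the update adds successes to α and failures to β.
After batch 1: Beta(0.90+2, 4.23+7) = Beta(2.90, 11.23).
After batch 2: Beta(2.90+6, 11.23+8) = Beta(8.90, 19.23).
Var = αβ/((α+β)²(α+β+1)) = 8.90·19.23/(28.13²·29.13) = 0.007425.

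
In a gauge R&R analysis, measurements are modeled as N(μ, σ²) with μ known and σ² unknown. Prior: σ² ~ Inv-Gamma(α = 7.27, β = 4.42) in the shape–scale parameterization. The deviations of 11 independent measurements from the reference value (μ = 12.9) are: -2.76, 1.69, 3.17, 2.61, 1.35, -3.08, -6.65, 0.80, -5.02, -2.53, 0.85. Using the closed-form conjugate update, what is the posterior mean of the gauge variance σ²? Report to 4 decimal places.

5.2961

With known mean μ and an Inverse-Gamma(α, β) prior on σ², the Normal likelihood is conjugate: posterior is Inv-Gamma(α + n/2, β + Σ(xᵢ−μ)²/2).
Σ(xᵢ−μ)² = (-2.76)² + (1.69)² + (3.17)² + (2.61)² + (1.35)² + (-3.08)² + (-6.65)² + (0.80)² + (-5.02)² + (-2.53)² + (0.85)² = 115.8299.
Posterior: Inv-Gamma(7.27 + 11/2, 4.42 + 115.8299/2) = Inv-Gamma(12.77, 62.33495).
E[σ²|data] = β/(α−1) = 62.33495/11.77 = 5.2961.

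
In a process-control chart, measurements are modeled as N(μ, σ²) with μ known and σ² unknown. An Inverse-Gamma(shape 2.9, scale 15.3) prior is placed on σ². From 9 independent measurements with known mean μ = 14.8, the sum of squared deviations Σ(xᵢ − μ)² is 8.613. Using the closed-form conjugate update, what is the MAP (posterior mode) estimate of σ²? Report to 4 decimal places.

2.3341

With known mean μ and an Inverse-Gamma(α, β) prior on σ², the Normal likelihood is conjugate: posterior is Inv-Gamma(α + n/2, β + Σ(xᵢ−μ)²/2).
Posterior: Inv-Gamma(2.9 + 9/2, 15.3 + 8.613/2) = Inv-Gamma(7.40, 19.6065).
Mode = β/(α+1) = 19.6065/8.40 = 2.3341.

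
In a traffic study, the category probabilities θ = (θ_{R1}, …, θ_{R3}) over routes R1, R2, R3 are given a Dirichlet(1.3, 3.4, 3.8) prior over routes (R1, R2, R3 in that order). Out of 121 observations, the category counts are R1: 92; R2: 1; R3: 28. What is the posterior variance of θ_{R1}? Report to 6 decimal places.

0.001543

The Dirichlet prior is conjugate to the Multinomial likelihood: each posterior αⱼ = prior αⱼ + observed count nⱼ.
Posterior concentration: (93.3, 4.4, 31.8), total = 129.5.
Var[θ_j] = α_j(Σα−α_j)/((Σα)²(Σα+1)) = 93.3·36.2/(129.5²·130.5) = 0.001543.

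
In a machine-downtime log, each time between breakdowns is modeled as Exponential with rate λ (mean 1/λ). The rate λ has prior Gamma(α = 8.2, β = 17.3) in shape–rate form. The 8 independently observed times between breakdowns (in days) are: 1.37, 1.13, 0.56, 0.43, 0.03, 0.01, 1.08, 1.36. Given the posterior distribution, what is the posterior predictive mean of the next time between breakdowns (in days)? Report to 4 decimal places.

With a Gamma(shape α, rate β) prior on the exponential rate λ, the posterior after n observations with total T = Σxᵢ is Gamma(α+n, β+T).
Sum of observations T = 5.97 days; n = 8.
Posterior: Gamma(8.2+8, 17.3+5.97) = Gamma(16.2, 23.27).
The predictive distribution for the next observation is Lomax; its mean is β/(α−1) = 23.27/15.2 = 1.5309.

1.5309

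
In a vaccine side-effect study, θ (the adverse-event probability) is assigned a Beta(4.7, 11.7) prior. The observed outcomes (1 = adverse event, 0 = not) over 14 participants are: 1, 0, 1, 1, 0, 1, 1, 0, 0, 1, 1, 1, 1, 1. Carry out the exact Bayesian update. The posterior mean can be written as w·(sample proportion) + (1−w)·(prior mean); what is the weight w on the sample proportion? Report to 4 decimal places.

0.4605

The Beta prior is conjugate to a Binomial/Bernoulli likelihood; the update adds successes to α and failures to β.
Posterior mean = (α₀+k)/(α₀+β₀+n) = [n/(α₀+β₀+n)]·(k/n) + [(α₀+β₀)/(α₀+β₀+n)]·α₀/(α₀+β₀), so only n and the prior enter the weight.
The weight on the data is w = n/(α₀+β₀+n) = 14/(4.7+11.7+14) = 14/30.4 = 0.4605.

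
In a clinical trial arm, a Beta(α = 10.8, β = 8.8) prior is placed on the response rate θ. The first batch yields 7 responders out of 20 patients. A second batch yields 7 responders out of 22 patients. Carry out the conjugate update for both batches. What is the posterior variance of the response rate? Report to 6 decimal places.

0.003842

The Beta prior is conjugate to a Binomial/Bernoulli likelihood; the update adds successes to α and failures to β.
After batch 1: Beta(10.8+7, 8.8+13) = Beta(17.8, 21.8).
After batch 2: Beta(17.8+7, 21.8+15) = Beta(24.8, 36.8).
Var = αβ/((α+β)²(α+β+1)) = 24.8·36.8/(61.6²·62.6) = 0.003842.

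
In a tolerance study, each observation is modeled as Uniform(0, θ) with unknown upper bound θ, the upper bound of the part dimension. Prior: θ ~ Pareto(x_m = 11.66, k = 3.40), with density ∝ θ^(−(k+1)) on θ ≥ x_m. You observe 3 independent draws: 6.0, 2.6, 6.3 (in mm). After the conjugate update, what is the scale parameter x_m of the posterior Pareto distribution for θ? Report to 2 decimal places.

11.66

A Pareto(scale x_m, shape k) prior on the upper bound θ of Uniform(0, θ) is conjugate: posterior is Pareto(max(x_m, max xᵢ), k + n).
Sample maximum = 6.3; prior scale x_m = 11.66 → posterior scale = max = 11.66.
Posterior shape = 3.40 + 3 = 6.40.
Posterior scale x_m = 11.66.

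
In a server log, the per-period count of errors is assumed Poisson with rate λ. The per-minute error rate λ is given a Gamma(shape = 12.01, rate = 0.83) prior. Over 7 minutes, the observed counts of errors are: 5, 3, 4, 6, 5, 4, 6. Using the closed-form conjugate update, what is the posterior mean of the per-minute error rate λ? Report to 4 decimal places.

With a Gamma(shape α, rate β) prior, the Poisson likelihood is conjugate: the posterior is Gamma(α + ΣXᵢ, β + n).
Sum of counts S = 33 over n = 7 minutes.
Posterior: Gamma(α+S, β+n) = Gamma(12.01+33, 0.83+7) = Gamma(45.01, 7.83).
Posterior mean = α/β = 45.01/7.83 = 5.7484.

5.7484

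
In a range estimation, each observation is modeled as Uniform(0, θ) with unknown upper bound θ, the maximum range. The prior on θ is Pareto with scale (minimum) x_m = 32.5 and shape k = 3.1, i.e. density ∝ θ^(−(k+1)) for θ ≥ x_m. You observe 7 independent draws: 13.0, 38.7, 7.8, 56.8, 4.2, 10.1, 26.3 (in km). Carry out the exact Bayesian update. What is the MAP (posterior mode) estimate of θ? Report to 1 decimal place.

A Pareto(scale x_m, shape k) prior on the upper bound θ of Uniform(0, θ) is conjugate: posterior is Pareto(max(x_m, max xᵢ), k + n).
Sample maximum = 56.8; prior scale x_m = 32.5 → posterior scale = max = 56.8.
Posterior shape = 3.1 + 7 = 10.1.
The Pareto density is decreasing on [x_m, ∞), so the mode is x_m = 56.8.

56.8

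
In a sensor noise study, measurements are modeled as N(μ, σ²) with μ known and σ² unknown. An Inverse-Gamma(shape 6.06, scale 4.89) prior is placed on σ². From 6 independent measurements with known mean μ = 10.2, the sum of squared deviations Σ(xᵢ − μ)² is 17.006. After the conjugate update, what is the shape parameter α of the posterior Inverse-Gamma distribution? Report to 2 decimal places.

9.06

With known mean μ and an Inverse-Gamma(α, β) prior on σ², the Normal likelihood is conjugate: posterior is Inv-Gamma(α + n/2, β + Σ(xᵢ−μ)²/2).
Posterior: Inv-Gamma(6.06 + 6/2, 4.89 + 17.006/2) = Inv-Gamma(9.06, 13.3930).
Posterior α = 9.06.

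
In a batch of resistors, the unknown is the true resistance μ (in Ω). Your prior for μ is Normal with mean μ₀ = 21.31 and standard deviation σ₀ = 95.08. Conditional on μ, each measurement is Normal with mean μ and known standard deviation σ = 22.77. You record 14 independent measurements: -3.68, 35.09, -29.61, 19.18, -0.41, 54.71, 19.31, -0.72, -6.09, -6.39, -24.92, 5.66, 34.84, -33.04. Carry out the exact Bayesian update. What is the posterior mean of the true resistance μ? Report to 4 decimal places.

4.6347

For Normal data with known variance σ², a Normal(μ₀, σ₀²) prior on μ is conjugate. Posterior precision = 1/σ₀² + n/σ²; posterior mean is the precision-weighted average of μ₀ and x̄.
Σxᵢ = (-3.68) + 35.09 + (-29.61) + 19.18 + (-0.41) + 54.71 + 19.31 + (-0.72) + (-6.09) + (-6.39) + (-24.92) + 5.66 + 34.84 + (-33.04) = 63.93, so n·x̄ = 63.93.
σ₀² = 95.08² = 9040.2064, σ² = 22.77² = 518.4729; σ² + n·σ₀² = 518.4729 + 14·9040.2064 = 127081.3625.
Posterior mean = (μ₀/σ₀² + n·x̄/σ²)/(1/σ₀² + n/σ²) = (σ²·μ₀ + σ₀²·n·x̄)/(σ² + n·σ₀²) = (518.4729·21.31 + 9040.2064·63.93)/127081.3625 = 588989.052651/127081.3625 = 4.6347.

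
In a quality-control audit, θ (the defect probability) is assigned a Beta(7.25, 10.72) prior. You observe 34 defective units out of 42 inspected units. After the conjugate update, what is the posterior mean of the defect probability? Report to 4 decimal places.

0.6878

The Beta prior is conjugate to a Binomial/Bernoulli likelihood; the update adds successes to α and failures to β.
Posterior: Beta(α+k, β+n−k) = Beta(7.25+34, 10.72+8) = Beta(41.25, 18.72).
Posterior mean = α/(α+β) = 41.25/59.97 = 0.6878.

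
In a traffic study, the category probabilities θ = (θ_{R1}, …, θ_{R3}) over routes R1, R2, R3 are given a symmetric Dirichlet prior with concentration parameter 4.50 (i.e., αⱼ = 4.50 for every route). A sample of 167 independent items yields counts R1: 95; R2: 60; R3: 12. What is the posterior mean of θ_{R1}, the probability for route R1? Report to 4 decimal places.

The Dirichlet prior is conjugate to the Multinomial likelihood: each posterior αⱼ = prior αⱼ + observed count nⱼ.
Posterior concentration: (99.50, 64.50, 16.50), total = 180.50.
E[θ_{R1}|data] = α_{R1}/Σα = 99.50/180.50 = 0.5512.

0.5512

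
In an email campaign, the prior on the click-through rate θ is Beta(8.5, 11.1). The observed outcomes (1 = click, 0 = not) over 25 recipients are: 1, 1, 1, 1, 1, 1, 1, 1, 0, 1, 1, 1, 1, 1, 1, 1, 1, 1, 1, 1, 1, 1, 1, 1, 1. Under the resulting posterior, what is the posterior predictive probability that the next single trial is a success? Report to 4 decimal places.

The Beta prior is conjugate to a Binomial/Bernoulli likelihood; the update adds successes to α and failures to β.
Posterior: Beta(α+k, β+n−k) = Beta(8.5+24, 11.1+1) = Beta(32.5, 12.1).
For a single future Bernoulli trial, P(success | data) = α/(α+β) = 0.7287.

0.7287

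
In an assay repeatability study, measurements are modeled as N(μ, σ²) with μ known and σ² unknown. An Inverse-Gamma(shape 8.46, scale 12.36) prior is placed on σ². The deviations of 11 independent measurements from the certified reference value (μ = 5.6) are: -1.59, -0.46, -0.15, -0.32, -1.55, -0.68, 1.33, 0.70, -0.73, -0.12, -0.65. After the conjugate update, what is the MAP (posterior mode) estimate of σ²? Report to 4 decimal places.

With known mean μ and an Inverse-Gamma(α, β) prior on σ², the Normal likelihood is conjugate: posterior is Inv-Gamma(α + n/2, β + Σ(xᵢ−μ)²/2).
Σ(xᵢ−μ)² = (-1.59)² + (-0.46)² + (-0.15)² + (-0.32)² + (-1.55)² + (-0.68)² + (1.33)² + (0.70)² + (-0.73)² + (-0.12)² + (-0.65)² = 8.9582.
Posterior: Inv-Gamma(8.46 + 11/2, 12.36 + 8.9582/2) = Inv-Gamma(13.96, 16.83910).
Mode = β/(α+1) = 16.83910/14.96 = 1.1256.

1.1256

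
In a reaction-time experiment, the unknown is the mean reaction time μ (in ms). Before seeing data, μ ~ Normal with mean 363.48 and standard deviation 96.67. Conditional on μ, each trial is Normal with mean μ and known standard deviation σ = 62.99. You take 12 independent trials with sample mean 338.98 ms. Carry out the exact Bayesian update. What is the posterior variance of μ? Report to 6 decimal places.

319.346008

For Normal data with known variance σ², a Normal(μ₀, σ₀²) prior on μ is conjugate. Posterior precision = 1/σ₀² + n/σ²; posterior mean is the precision-weighted average of μ₀ and x̄.
σ₀² = 96.67² = 9345.0889, σ² = 62.99² = 3967.7401; σ² + n·σ₀² = 3967.7401 + 12·9345.0889 = 116108.8069.
Posterior precision = 1/σ₀² + n/σ² = 1/9345.0889 + 12/3967.7401 = (σ² + n·σ₀²)/(σ₀²σ²) = 116108.8069/(9345.0889·3967.7401); posterior variance σₙ² = σ₀²σ²/(σ² + n·σ₀²) = 9345.0889·3967.7401/116108.8069 = 319.346008.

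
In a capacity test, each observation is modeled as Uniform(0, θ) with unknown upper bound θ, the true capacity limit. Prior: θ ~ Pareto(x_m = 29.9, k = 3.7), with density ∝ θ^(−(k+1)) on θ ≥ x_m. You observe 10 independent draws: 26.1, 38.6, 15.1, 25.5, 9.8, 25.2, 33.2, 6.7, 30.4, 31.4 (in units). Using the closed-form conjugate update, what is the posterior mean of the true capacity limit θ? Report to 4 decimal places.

A Pareto(scale x_m, shape k) prior on the upper bound θ of Uniform(0, θ) is conjugate: posterior is Pareto(max(x_m, max xᵢ), k + n).
Sample maximum = 38.6; prior scale x_m = 29.9 → posterior scale = max = 38.6.
Posterior shape = 3.7 + 10 = 13.7.
E[θ|data] = k·x_m/(k−1) = 13.7·38.6/12.7 = 41.6394.

41.6394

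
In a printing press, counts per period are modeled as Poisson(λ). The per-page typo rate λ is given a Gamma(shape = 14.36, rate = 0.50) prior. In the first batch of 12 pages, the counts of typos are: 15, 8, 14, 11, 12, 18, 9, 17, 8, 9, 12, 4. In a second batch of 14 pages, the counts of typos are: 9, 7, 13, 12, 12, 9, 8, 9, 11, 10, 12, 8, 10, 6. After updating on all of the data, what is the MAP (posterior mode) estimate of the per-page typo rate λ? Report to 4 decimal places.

With a Gamma(shape α, rate β) prior, the Poisson likelihood is conjugate: the posterior is Gamma(α + ΣXᵢ, β + n).
Batch 1: sum of counts S = 137 over n = 12 pages.
After batch 1: Gamma(α+S, β+n) = Gamma(14.36+137, 0.50+12) = Gamma(151.36, 12.50).
Batch 2: sum of counts S = 136 over n = 14 pages.
After batch 2: Gamma(α+S, β+n) = Gamma(151.36+136, 12.50+14) = Gamma(287.36, 26.50).
Mode of Gamma(α,β) for α≥1 is (α−1)/β = 286.36/26.50 = 10.8060.

10.8060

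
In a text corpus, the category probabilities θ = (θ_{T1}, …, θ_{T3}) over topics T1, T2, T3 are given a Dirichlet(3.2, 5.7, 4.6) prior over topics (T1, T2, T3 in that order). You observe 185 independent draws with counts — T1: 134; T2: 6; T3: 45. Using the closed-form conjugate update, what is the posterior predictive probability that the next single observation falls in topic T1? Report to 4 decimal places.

The Dirichlet prior is conjugate to the Multinomial likelihood: each posterior αⱼ = prior αⱼ + observed count nⱼ.
Posterior concentration: (137.2, 11.7, 49.6), total = 198.5.
P(next = T1 | data) = α_{T1}/Σα = 0.6912.

0.6912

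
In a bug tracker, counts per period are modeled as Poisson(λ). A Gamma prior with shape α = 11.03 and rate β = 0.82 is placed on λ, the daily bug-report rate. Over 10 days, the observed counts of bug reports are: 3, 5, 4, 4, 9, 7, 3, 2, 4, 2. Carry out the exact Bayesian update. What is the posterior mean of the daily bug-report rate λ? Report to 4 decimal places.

With a Gamma(shape α, rate β) prior, the Poisson likelihood is conjugate: the posterior is Gamma(α + ΣXᵢ, β + n).
Sum of counts S = 43 over n = 10 days.
Posterior: Gamma(α+S, β+n) = Gamma(11.03+43, 0.82+10) = Gamma(54.03, 10.82).
Posterior mean = α/β = 54.03/10.82 = 4.9935.

4.9935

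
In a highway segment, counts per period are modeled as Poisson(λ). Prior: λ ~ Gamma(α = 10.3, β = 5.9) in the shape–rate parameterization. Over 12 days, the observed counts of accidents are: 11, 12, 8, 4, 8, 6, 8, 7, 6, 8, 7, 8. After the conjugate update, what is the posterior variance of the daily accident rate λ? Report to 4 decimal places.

With a Gamma(shape α, rate β) prior, the Poisson likelihood is conjugate: the posterior is Gamma(α + ΣXᵢ, β + n).
Sum of counts S = 93 over n = 12 days.
Posterior: Gamma(α+S, β+n) = Gamma(10.3+93, 5.9+12) = Gamma(103.3, 17.9).
Var = α/β² = 103.3/17.9² = 0.3224.

0.3224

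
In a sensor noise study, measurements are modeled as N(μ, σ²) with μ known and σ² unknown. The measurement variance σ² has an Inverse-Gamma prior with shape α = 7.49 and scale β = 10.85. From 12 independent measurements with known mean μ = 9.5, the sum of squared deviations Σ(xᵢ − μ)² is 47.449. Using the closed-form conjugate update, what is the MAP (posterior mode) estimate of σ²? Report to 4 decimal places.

With known mean μ and an Inverse-Gamma(α, β) prior on σ², the Normal likelihood is conjugate: posterior is Inv-Gamma(α + n/2, β + Σ(xᵢ−μ)²/2).
Posterior: Inv-Gamma(7.49 + 12/2, 10.85 + 47.449/2) = Inv-Gamma(13.49, 34.5745).
Mode = β/(α+1) = 34.5745/14.49 = 2.3861.

2.3861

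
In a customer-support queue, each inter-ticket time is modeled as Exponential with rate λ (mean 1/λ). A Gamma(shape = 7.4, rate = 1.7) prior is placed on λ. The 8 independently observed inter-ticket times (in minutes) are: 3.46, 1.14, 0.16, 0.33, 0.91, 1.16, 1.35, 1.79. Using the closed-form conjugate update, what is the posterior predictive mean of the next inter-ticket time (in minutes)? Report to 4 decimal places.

0.8333

With a Gamma(shape α, rate β) prior on the exponential rate λ, the posterior after n observations with total T = Σxᵢ is Gamma(α+n, β+T).
Sum of observations T = 10.30 minutes; n = 8.
Posterior: Gamma(7.4+8, 1.7+10.30) = Gamma(15.4, 12.00).
The predictive distribution for the next observation is Lomax; its mean is β/(α−1) = 12.00/14.4 = 0.8333.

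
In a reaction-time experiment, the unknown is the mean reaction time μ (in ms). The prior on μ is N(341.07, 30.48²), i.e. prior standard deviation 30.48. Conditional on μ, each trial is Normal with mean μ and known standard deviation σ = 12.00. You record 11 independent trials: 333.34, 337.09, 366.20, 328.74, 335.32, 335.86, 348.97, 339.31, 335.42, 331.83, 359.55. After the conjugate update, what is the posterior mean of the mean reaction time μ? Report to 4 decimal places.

341.0574

For Normal data with known variance σ², a Normal(μ₀, σ₀²) prior on μ is conjugate. Posterior precision = 1/σ₀² + n/σ²; posterior mean is the precision-weighted average of μ₀ and x̄.
Σxᵢ = 333.34 + 337.09 + 366.20 + 328.74 + 335.32 + 335.86 + 348.97 + 339.31 + 335.42 + 331.83 + 359.55 = 3751.63, so n·x̄ = 3751.63.
σ₀² = 30.48² = 929.0304, σ² = 12.00² = 144; σ² + n·σ₀² = 144 + 11·929.0304 = 10363.3344.
Posterior mean = (μ₀/σ₀² + n·x̄/σ²)/(1/σ₀² + n/σ²) = (σ²·μ₀ + σ₀²·n·x̄)/(σ² + n·σ₀²) = (144·341.07 + 929.0304·3751.63)/10363.3344 = 3534492.399552/10363.3344 = 341.0574.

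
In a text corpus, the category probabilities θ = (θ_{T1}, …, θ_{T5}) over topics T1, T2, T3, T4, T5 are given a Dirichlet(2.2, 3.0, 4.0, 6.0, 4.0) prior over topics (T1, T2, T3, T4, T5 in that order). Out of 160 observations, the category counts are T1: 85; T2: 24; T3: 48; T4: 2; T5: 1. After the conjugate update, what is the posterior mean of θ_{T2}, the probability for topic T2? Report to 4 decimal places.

0.1507

The Dirichlet prior is conjugate to the Multinomial likelihood: each posterior αⱼ = prior αⱼ + observed count nⱼ.
Posterior concentration: (87.2, 27.0, 52.0, 8.0, 5.0), total = 179.2.
E[θ_{T2}|data] = α_{T2}/Σα = 27.0/179.2 = 0.1507.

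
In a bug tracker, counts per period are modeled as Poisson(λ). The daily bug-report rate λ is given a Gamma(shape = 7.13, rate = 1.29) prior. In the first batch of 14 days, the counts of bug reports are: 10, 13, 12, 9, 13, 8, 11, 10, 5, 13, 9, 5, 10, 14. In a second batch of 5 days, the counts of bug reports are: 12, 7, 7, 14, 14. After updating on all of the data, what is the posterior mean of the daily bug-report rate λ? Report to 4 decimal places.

With a Gamma(shape α, rate β) prior, the Poisson likelihood is conjugate: the posterior is Gamma(α + ΣXᵢ, β + n).
Batch 1: sum of counts S = 142 over n = 14 days.
After batch 1: Gamma(α+S, β+n) = Gamma(7.13+142, 1.29+14) = Gamma(149.13, 15.29).
Batch 2: sum of counts S = 54 over n = 5 days.
After batch 2: Gamma(α+S, β+n) = Gamma(149.13+54, 15.29+5) = Gamma(203.13, 20.29).
Posterior mean = α/β = 203.13/20.29 = 10.0113.

10.0113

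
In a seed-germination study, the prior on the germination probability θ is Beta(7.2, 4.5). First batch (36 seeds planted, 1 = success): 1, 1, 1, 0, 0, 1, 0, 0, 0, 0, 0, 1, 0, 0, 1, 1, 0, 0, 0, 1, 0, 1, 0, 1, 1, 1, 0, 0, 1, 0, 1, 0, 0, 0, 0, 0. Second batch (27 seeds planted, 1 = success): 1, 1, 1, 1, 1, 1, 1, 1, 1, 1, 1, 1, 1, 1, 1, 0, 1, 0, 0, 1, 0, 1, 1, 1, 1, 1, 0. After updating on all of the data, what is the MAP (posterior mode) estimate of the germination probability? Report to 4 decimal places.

The Beta prior is conjugate to a Binomial/Bernoulli likelihood; the update adds successes to α and failures to β.
After batch 1: Beta(7.2+14, 4.5+22) = Beta(21.2, 26.5).
After batch 2: Beta(21.2+22, 26.5+5) = Beta(43.2, 31.5).
Mode of Beta(a,b) for a,b>1 is (a−1)/(a+b−2) = 42.2/72.7 = 0.5805.

0.5805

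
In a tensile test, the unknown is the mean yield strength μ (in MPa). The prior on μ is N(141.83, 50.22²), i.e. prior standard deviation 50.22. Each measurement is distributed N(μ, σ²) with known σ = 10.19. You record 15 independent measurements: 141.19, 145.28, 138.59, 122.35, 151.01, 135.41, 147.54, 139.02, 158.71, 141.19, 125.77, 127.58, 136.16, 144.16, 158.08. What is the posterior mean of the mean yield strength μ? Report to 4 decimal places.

For Normal data with known variance σ², a Normal(μ₀, σ₀²) prior on μ is conjugate. Posterior precision = 1/σ₀² + n/σ²; posterior mean is the precision-weighted average of μ₀ and x̄.
Σxᵢ = 141.19 + 145.28 + 138.59 + 122.35 + 151.01 + 135.41 + 147.54 + 139.02 + 158.71 + 141.19 + 125.77 + 127.58 + 136.16 + 144.16 + 158.08 = 2112.04, so n·x̄ = 2112.04.
σ₀² = 50.22² = 2522.0484, σ² = 10.19² = 103.8361; σ² + n·σ₀² = 103.8361 + 15·2522.0484 = 37934.5621.
Posterior mean = (μ₀/σ₀² + n·x̄/σ²)/(1/σ₀² + n/σ²) = (σ²·μ₀ + σ₀²·n·x̄)/(σ² + n·σ₀²) = (103.8361·141.83 + 2522.0484·2112.04)/37934.5621 = 5341394.176799/37934.5621 = 140.8055.

140.8055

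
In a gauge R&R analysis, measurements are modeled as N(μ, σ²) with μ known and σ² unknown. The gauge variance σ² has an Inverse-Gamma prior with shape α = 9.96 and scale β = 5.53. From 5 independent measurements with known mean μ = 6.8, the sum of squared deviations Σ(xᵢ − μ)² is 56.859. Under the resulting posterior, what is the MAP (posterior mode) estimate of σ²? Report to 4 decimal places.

With known mean μ and an Inverse-Gamma(α, β) prior on σ², the Normal likelihood is conjugate: posterior is Inv-Gamma(α + n/2, β + Σ(xᵢ−μ)²/2).
Posterior: Inv-Gamma(9.96 + 5/2, 5.53 + 56.859/2) = Inv-Gamma(12.46, 33.9595).
Mode = β/(α+1) = 33.9595/13.46 = 2.5230.

2.5230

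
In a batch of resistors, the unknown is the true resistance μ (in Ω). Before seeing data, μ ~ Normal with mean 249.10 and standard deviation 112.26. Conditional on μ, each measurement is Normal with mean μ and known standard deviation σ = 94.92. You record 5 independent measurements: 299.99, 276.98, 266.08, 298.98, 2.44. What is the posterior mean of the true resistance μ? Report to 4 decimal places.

For Normal data with known variance σ², a Normal(μ₀, σ₀²) prior on μ is conjugate. Posterior precision = 1/σ₀² + n/σ²; posterior mean is the precision-weighted average of μ₀ and x̄.
Σxᵢ = 299.99 + 276.98 + 266.08 + 298.98 + 2.44 = 1144.47, so n·x̄ = 1144.47.
σ₀² = 112.26² = 12602.3076, σ² = 94.92² = 9009.8064; σ² + n·σ₀² = 9009.8064 + 5·12602.3076 = 72021.3444.
Posterior mean = (μ₀/σ₀² + n·x̄/σ²)/(1/σ₀² + n/σ²) = (σ²·μ₀ + σ₀²·n·x̄)/(σ² + n·σ₀²) = (9009.8064·249.10 + 12602.3076·1144.47)/72021.3444 = 16667305.753212/72021.3444 = 231.4218.

231.4218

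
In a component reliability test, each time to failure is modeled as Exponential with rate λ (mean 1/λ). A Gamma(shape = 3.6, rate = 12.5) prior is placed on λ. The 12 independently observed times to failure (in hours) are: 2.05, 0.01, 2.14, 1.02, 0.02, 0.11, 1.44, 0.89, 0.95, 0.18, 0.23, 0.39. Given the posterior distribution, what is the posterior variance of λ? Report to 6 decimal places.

With a Gamma(shape α, rate β) prior on the exponential rate λ, the posterior after n observations with total T = Σxᵢ is Gamma(α+n, β+T).
Sum of observations T = 9.43 hours; n = 12.
Posterior: Gamma(3.6+12, 12.5+9.43) = Gamma(15.6, 21.93).
Var = α/β² = 0.032437.

0.032437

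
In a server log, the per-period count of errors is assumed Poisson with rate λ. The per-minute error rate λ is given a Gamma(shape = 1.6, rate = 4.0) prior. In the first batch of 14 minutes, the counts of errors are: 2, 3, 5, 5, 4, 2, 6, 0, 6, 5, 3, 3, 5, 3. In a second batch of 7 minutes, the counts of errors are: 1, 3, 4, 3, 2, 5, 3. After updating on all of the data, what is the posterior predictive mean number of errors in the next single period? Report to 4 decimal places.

2.9840

With a Gamma(shape α, rate β) prior, the Poisson likelihood is conjugate: the posterior is Gamma(α + ΣXᵢ, β + n).
Batch 1: sum of counts S = 52 over n = 14 minutes.
After batch 1: Gamma(α+S, β+n) = Gamma(1.6+52, 4.0+14) = Gamma(53.6, 18.0).
Batch 2: sum of counts S = 21 over n = 7 minutes.
After batch 2: Gamma(α+S, β+n) = Gamma(53.6+21, 18.0+7) = Gamma(74.6, 25.0).
The predictive distribution for one future period is NegBinom with mean α/β = 2.9840.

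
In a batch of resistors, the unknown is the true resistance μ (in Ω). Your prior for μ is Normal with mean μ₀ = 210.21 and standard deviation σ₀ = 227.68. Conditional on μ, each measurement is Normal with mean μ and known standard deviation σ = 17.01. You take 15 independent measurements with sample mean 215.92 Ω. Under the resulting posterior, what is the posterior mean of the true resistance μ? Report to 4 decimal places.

For Normal data with known variance σ², a Normal(μ₀, σ₀²) prior on μ is conjugate. Posterior precision = 1/σ₀² + n/σ²; posterior mean is the precision-weighted average of μ₀ and x̄.
n·x̄ = 15·215.92 = 3238.8.
σ₀² = 227.68² = 51838.1824, σ² = 17.01² = 289.3401; σ² + n·σ₀² = 289.3401 + 15·51838.1824 = 777862.0761.
Posterior mean = (μ₀/σ₀² + n·x̄/σ²)/(1/σ₀² + n/σ²) = (σ²·μ₀ + σ₀²·n·x̄)/(σ² + n·σ₀²) = (289.3401·210.21 + 51838.1824·3238.8)/777862.0761 = 167954327.339541/777862.0761 = 215.9179.

215.9179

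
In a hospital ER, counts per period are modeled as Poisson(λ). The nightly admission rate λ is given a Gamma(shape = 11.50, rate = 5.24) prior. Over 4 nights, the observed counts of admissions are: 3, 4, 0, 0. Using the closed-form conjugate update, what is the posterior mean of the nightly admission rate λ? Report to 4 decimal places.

With a Gamma(shape α, rate β) prior, the Poisson likelihood is conjugate: the posterior is Gamma(α + ΣXᵢ, β + n).
Sum of counts S = 7 over n = 4 nights.
Posterior: Gamma(α+S, β+n) = Gamma(11.50+7, 5.24+4) = Gamma(18.50, 9.24).
Posterior mean = α/β = 18.50/9.24 = 2.0022.

2.0022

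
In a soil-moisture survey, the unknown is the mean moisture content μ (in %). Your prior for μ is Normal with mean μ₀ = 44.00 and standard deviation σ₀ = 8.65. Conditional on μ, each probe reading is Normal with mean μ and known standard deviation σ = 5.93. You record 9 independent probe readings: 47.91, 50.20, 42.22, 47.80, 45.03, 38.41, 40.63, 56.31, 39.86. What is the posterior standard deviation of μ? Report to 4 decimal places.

For Normal data with known variance σ², a Normal(μ₀, σ₀²) prior on μ is conjugate. Posterior precision = 1/σ₀² + n/σ²; posterior mean is the precision-weighted average of μ₀ and x̄.
σ₀² = 8.65² = 74.8225, σ² = 5.93² = 35.1649; σ² + n·σ₀² = 35.1649 + 9·74.8225 = 708.5674.
Posterior precision = 1/σ₀² + n/σ² = 1/74.8225 + 9/35.1649 = (σ² + n·σ₀²)/(σ₀²σ²) = 708.5674/(74.8225·35.1649); posterior variance σₙ² = σ₀²σ²/(σ² + n·σ₀²) = 74.8225·35.1649/708.5674 = 3.713303.
Posterior SD = √σₙ² = √(74.8225·35.1649/708.5674) = 1.9270.

1.9270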